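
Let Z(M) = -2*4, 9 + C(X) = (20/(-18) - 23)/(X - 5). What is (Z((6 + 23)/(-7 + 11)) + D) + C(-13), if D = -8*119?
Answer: -156761/162 ≈ -967.66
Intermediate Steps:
C(X) = -9 - 217/(9*(-5 + X)) (C(X) = -9 + (20/(-18) - 23)/(X - 5) = -9 + (20*(-1/18) - 23)/(-5 + X) = -9 + (-10/9 - 23)/(-5 + X) = -9 - 217/(9*(-5 + X)))
D = -952
Z(M) = -8
(Z((6 + 23)/(-7 + 11)) + D) + C(-13) = (-8 - 952) + (188 - 81*(-13))/(9*(-5 - 13)) = -960 + (1/9)*(188 + 1053)/(-18) = -960 + (1/9)*(-1/18)*1241 = -960 - 1241/162 = -156761/162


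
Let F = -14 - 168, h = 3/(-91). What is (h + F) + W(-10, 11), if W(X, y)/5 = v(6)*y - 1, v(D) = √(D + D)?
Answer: -17020/91 + 110*√3 ≈ 3.4926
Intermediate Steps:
h = -3/91 (h = 3*(-1/91) = -3/91 ≈ -0.032967)
v(D) = √2*√D (v(D) = √(2*D) = √2*√D)
F = -182
W(X, y) = -5 + 10*y*√3 (W(X, y) = 5*((√2*√6)*y - 1) = 5*((2*√3)*y - 1) = 5*(2*y*√3 - 1) = 5*(-1 + 2*y*√3) = -5 + 10*y*√3)
(h + F) + W(-10, 11) = (-3/91 - 182) + (-5 + 10*11*√3) = -16565/91 + (-5 + 110*√3) = -17020/91 + 110*√3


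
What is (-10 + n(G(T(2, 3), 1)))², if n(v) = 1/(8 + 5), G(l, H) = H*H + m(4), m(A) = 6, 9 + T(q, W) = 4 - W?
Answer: 16641/169 ≈ 98.467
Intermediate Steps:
T(q, W) = -5 - W (T(q, W) = -9 + (4 - W) = -5 - W)
G(l, H) = 6 + H² (G(l, H) = H*H + 6 = H² + 6 = 6 + H²)
n(v) = 1/13
(-10 + n(G(T(2, 3), 1)))² = (-10 + 1/13)² = (-129/13)² = 16641/169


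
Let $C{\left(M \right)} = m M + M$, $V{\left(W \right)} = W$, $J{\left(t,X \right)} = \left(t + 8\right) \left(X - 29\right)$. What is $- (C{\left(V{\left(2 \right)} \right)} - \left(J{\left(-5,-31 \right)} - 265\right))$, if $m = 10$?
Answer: $-467$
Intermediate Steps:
$J{\left(t,X \right)} = \left(-29 + X\right) \left(8 + t\right)$ ($J{\left(t,X \right)} = \left(8 + t\right) \left(-29 + X\right) = \left(-29 + X\right) \left(8 + t\right)$)
$C{\left(M \right)} = 11 M$ ($C{\left(M \right)} = 10 M + M = 11 M$)
$- (C{\left(V{\left(2 \right)} \right)} - \left(J{\left(-5,-31 \right)} - 265\right)) = - (11 \cdot 2 - \left(\left(-232 - -145 + 8 \left(-31\right) - -155\right) - 265\right)) = - (22 - \left(\left(-232 + 145 - 248 + 155\right) - 265\right)) = - (22 - \left(-180 - 265\right)) = - (22 - -445) = - (22 + 445) = \left(-1\right) 467 = -467$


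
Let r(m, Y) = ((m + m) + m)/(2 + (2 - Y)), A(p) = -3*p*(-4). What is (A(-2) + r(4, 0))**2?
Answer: 441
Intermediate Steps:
A(p) = 12*p
r(m, Y) = 3*m/(4 - Y) (r(m, Y) = (2*m + m)/(4 - Y) = (3*m)/(4 - Y) = 3*m/(4 - Y))
(A(-2) + r(4, 0))**2 = (12*(-2) - 3*4/(-4 + 0))**2 = (-24 - 3*4/(-4))**2 = (-24 - 3*4*(-1/4))**2 = (-24 + 3)**2 = (-21)**2 = 441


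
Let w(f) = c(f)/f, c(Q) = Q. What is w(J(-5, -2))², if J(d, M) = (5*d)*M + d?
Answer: 1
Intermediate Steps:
J(d, M) = d + 5*M*d (J(d, M) = 5*M*d + d = d + 5*M*d)
w(f) = 1 (w(f) = f/f = 1)
w(J(-5, -2))² = 1² = 1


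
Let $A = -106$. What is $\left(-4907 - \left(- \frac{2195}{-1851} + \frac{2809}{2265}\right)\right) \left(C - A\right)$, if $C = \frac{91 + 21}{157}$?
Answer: $- \frac{38316104319134}{73136095} \approx -5.239 \cdot 10^{5}$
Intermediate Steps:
$C = \frac{112}{157}$ ($C = 112 \cdot \frac{1}{157} = \frac{112}{157} \approx 0.71338$)
$\left(-4907 - \left(- \frac{2195}{-1851} + \frac{2809}{2265}\right)\right) \left(C - A\right) = \left(-4907 - \left(- \frac{2195}{-1851} + \frac{2809}{2265}\right)\right) \left(\frac{112}{157} - -106\right) = \left(-4907 - \left(\left(-2195\right) \left(- \frac{1}{1851}\right) + 2809 \cdot \frac{1}{2265}\right)\right) \left(\frac{112}{157} + 106\right) = \left(-4907 - \left(\frac{2195}{1851} + \frac{2809}{2265}\right)\right) \frac{16754}{157} = \left(-4907 - \frac{1130126}{465835}\right) \frac{16754}{157} = \left(- \frac{2286982471}{465835}\right) \frac{16754}{157} = - \frac{38316104319134}{73136095}$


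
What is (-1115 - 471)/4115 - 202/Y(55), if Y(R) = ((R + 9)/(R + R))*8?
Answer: -23061833/526720 ≈ -43.784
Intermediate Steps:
Y(R) = 4*(9 + R)/R (Y(R) = ((9 + R)/((2*R)))*8 = ((9 + R)*(1/(2*R)))*8 = ((9 + R)/(2*R))*8 = 4*(9 + R)/R)
(-1115 - 471)/4115 - 202/Y(55) = (-1115 - 471)/4115 - 202/(4 + 36/55) = -1586*1/4115 - 202/(4 + 36*(1/55)) = -1586/4115 - 202/(4 + 36/55) = -1586/4115 - 202/256/55 = -1586/4115 - 202*55/256 = -1586/4115 - 5555/128 = -23061833/526720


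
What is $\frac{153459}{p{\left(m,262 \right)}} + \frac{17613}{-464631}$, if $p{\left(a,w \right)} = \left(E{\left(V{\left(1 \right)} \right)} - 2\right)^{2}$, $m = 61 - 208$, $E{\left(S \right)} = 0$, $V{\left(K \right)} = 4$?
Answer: $\frac{23767246059}{619508} \approx 38365.0$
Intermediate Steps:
$m = -147$
$p{\left(a,w \right)} = 4$ ($p{\left(a,w \right)} = \left(0 - 2\right)^{2} = \left(-2\right)^{2} = 4$)
$\frac{153459}{p{\left(m,262 \right)}} + \frac{17613}{-464631} = \frac{153459}{4} + \frac{17613}{-464631} = 153459 \cdot \frac{1}{4} + 17613 \left(- \frac{1}{464631}\right) = \frac{153459}{4} - \frac{5871}{154877} = \frac{23767246059}{619508}$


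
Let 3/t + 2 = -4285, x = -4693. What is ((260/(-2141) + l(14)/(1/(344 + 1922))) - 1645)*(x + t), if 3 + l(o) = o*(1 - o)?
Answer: 6042715278532870/3059489 ≈ 1.9751e+9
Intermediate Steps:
t = -1/1429 (t = 3/(-2 - 4285) = 3/(-4287) = 3*(-1/4287) = -1/1429 ≈ -0.00069979)
l(o) = -3 + o*(1 - o)
((260/(-2141) + l(14)/(1/(344 + 1922))) - 1645)*(x + t) = ((260/(-2141) + (-3 + 14 - 1*14²)/(1/(344 + 1922))) - 1645)*(-4693 - 1/1429) = ((260*(-1/2141) + (-3 + 14 - 1*196)/(1/2266)) - 1645)*(-6706298/1429) = ((-260/2141 + (-3 + 14 - 196)/(1/2266)) - 1645)*(-6706298/1429) = ((-260/2141 - 185*2266) - 1645)*(-6706298/1429) = ((-260/2141 - 419210) - 1645)*(-6706298/1429) = (-897528870/2141 - 1645)*(-6706298/1429) = -901050815/2141*(-6706298/1429) = 6042715278532870/3059489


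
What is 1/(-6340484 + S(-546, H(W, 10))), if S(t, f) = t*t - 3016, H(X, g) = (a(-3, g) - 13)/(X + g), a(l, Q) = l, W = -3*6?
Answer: -1/6045384 ≈ -1.6542e-7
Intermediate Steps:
W = -18
H(X, g) = -16/(X + g) (H(X, g) = (-3 - 13)/(X + g) = -16/(X + g))
S(t, f) = -3016 + t² (S(t, f) = t² - 3016 = -3016 + t²)
1/(-6340484 + S(-546, H(W, 10))) = 1/(-6340484 + (-3016 + (-546)²)) = 1/(-6340484 + (-3016 + 298116)) = 1/(-6340484 + 295100) = 1/(-6045384) = -1/6045384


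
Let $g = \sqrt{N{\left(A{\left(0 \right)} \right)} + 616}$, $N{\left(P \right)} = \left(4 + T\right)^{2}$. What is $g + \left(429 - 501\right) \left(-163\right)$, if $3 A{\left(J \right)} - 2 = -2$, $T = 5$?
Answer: $11736 + \sqrt{697} \approx 11762.0$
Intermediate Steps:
$A{\left(J \right)} = 0$ ($A{\left(J \right)} = \frac{2}{3} + \frac{1}{3} \left(-2\right) = \frac{2}{3} - \frac{2}{3} = 0$)
$N{\left(P \right)} = 81$ ($N{\left(P \right)} = \left(4 + 5\right)^{2} = 9^{2} = 81$)
$g = \sqrt{697}$ ($g = \sqrt{81 + 616} = \sqrt{697} \approx 26.401$)
$g + \left(429 - 501\right) \left(-163\right) = \sqrt{697} + \left(429 - 501\right) \left(-163\right) = \sqrt{697} - -11736 = \sqrt{697} + 11736 = 11736 + \sqrt{697}$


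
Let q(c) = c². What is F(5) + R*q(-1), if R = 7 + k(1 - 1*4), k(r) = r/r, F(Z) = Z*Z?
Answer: 33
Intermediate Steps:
F(Z) = Z²
k(r) = 1
R = 8 (R = 7 + 1 = 8)
F(5) + R*q(-1) = 5² + 8*(-1)² = 25 + 8*1 = 25 + 8 = 33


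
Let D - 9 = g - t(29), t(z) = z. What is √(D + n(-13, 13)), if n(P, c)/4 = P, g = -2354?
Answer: I*√2426 ≈ 49.254*I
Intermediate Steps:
n(P, c) = 4*P
D = -2374 (D = 9 + (-2354 - 1*29) = 9 + (-2354 - 29) = 9 - 2383 = -2374)
√(D + n(-13, 13)) = √(-2374 + 4*(-13)) = √(-2374 - 52) = √(-2426) = I*√2426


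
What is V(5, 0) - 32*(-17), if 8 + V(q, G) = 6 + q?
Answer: 547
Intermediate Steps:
V(q, G) = -2 + q (V(q, G) = -8 + (6 + q) = -2 + q)
V(5, 0) - 32*(-17) = (-2 + 5) - 32*(-17) = 3 + 544 = 547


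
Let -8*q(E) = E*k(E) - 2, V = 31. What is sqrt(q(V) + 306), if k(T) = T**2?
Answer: I*sqrt(54682)/4 ≈ 58.46*I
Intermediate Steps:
q(E) = 1/4 - E**3/8 (q(E) = -(E*E**2 - 2)/8 = -(E**3 - 2)/8 = -(-2 + E**3)/8 = 1/4 - E**3/8)
sqrt(q(V) + 306) = sqrt((1/4 - 1/8*31**3) + 306) = sqrt((1/4 - 1/8*29791) + 306) = sqrt((1/4 - 29791/8) + 306) = sqrt(-29789/8 + 306) = sqrt(-27341/8) = I*sqrt(54682)/4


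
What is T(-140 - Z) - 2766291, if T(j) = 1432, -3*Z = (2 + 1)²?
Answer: -2764859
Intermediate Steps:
Z = -3 (Z = -(2 + 1)²/3 = -⅓*3² = -⅓*9 = -3)
T(-140 - Z) - 2766291 = 1432 - 2766291 = -2764859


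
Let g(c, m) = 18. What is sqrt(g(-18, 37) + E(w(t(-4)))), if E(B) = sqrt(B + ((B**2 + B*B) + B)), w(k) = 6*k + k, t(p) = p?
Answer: sqrt(18 + 6*sqrt(42)) ≈ 7.5422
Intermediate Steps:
w(k) = 7*k
E(B) = sqrt(2*B + 2*B**2) (E(B) = sqrt(B + ((B**2 + B**2) + B)) = sqrt(B + (2*B**2 + B)) = sqrt(B + (B + 2*B**2)) = sqrt(2*B + 2*B**2))
sqrt(g(-18, 37) + E(w(t(-4)))) = sqrt(18 + sqrt(2)*sqrt((7*(-4))*(1 + 7*(-4)))) = sqrt(18 + sqrt(2)*sqrt(-28*(1 - 28))) = sqrt(18 + sqrt(2)*sqrt(-28*(-27))) = sqrt(18 + sqrt(2)*sqrt(756)) = sqrt(18 + sqrt(2)*(6*sqrt(21))) = sqrt(18 + 6*sqrt(42))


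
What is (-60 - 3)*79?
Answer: -4977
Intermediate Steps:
(-60 - 3)*79 = -63*79 = -4977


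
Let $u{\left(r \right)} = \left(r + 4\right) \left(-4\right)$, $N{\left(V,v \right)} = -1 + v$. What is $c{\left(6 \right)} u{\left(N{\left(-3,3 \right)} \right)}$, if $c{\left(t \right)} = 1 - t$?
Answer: $120$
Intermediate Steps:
$u{\left(r \right)} = -16 - 4 r$ ($u{\left(r \right)} = \left(4 + r\right) \left(-4\right) = -16 - 4 r$)
$c{\left(6 \right)} u{\left(N{\left(-3,3 \right)} \right)} = \left(1 - 6\right) \left(-16 - 4 \left(-1 + 3\right)\right) = \left(1 - 6\right) \left(-16 - 8\right) = - 5 \left(-16 - 8\right) = \left(-5\right) \left(-24\right) = 120$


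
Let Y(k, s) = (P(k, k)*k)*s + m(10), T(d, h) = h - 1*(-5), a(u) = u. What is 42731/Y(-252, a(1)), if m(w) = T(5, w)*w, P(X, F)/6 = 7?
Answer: -42731/10434 ≈ -4.0954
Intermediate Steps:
T(d, h) = 5 + h (T(d, h) = h + 5 = 5 + h)
P(X, F) = 42 (P(X, F) = 6*7 = 42)
m(w) = w*(5 + w) (m(w) = (5 + w)*w = w*(5 + w))
Y(k, s) = 150 + 42*k*s (Y(k, s) = (42*k)*s + 10*(5 + 10) = 42*k*s + 10*15 = 42*k*s + 150 = 150 + 42*k*s)
42731/Y(-252, a(1)) = 42731/(150 + 42*(-252)*1) = 42731/(150 - 10584) = 42731/(-10434) = 42731*(-1/10434) = -42731/10434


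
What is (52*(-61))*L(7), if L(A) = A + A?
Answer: -44408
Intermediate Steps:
L(A) = 2*A
(52*(-61))*L(7) = (52*(-61))*(2*7) = -3172*14 = -44408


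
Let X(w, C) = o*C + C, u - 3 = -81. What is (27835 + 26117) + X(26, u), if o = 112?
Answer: 45138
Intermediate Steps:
u = -78 (u = 3 - 81 = -78)
X(w, C) = 113*C (X(w, C) = 112*C + C = 113*C)
(27835 + 26117) + X(26, u) = (27835 + 26117) + 113*(-78) = 53952 - 8814 = 45138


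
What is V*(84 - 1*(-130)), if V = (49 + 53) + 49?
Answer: 32314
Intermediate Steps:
V = 151 (V = 102 + 49 = 151)
V*(84 - 1*(-130)) = 151*(84 - 1*(-130)) = 151*(84 + 130) = 151*214 = 32314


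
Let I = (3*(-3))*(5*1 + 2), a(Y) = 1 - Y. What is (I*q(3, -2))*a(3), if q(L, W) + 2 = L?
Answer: 126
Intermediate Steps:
q(L, W) = -2 + L
I = -63 (I = -9*(5 + 2) = -9*7 = -63)
(I*q(3, -2))*a(3) = (-63*(-2 + 3))*(1 - 1*3) = (-63*1)*(1 - 3) = -63*(-2) = 126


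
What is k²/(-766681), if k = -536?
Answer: -4288/11443 ≈ -0.37473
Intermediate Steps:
k²/(-766681) = (-536)²/(-766681) = 287296*(-1/766681) = -4288/11443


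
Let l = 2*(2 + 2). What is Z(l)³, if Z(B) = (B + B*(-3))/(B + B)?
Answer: -1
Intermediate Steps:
l = 8 (l = 2*4 = 8)
Z(B) = -1 (Z(B) = (B - 3*B)/((2*B)) = (-2*B)*(1/(2*B)) = -1)
Z(l)³ = (-1)³ = -1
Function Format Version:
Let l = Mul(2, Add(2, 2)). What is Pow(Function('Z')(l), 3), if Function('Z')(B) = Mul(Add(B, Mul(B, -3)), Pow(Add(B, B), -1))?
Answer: -1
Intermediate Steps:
l = 8 (l = Mul(2, 4) = 8)
Function('Z')(B) = -1 (Function('Z')(B) = Mul(Add(B, Mul(-3, B)), Pow(Mul(2, B), -1)) = Mul(Mul(-2, B), Mul(Rational(1, 2), Pow(B, -1))) = -1)
Pow(Function('Z')(l), 3) = Pow(-1, 3) = -1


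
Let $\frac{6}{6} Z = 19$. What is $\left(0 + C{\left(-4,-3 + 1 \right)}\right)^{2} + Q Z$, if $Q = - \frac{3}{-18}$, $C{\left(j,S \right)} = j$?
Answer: $\frac{115}{6} \approx 19.167$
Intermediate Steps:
$Z = 19$
$Q = \frac{1}{6}$ ($Q = \left(-3\right) \left(- \frac{1}{18}\right) = \frac{1}{6} \approx 0.16667$)
$\left(0 + C{\left(-4,-3 + 1 \right)}\right)^{2} + Q Z = \left(0 - 4\right)^{2} + \frac{1}{6} \cdot 19 = \left(-4\right)^{2} + \frac{19}{6} = 16 + \frac{19}{6} = \frac{115}{6}$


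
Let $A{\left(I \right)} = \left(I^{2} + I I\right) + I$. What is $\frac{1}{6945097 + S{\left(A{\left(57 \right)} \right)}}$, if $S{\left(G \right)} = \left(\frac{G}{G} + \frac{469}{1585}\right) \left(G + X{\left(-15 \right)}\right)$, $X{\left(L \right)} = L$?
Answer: $\frac{317}{2204282381} \approx 1.4381 \cdot 10^{-7}$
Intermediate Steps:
$A{\left(I \right)} = I + 2 I^{2}$ ($A{\left(I \right)} = \left(I^{2} + I^{2}\right) + I = 2 I^{2} + I = I + 2 I^{2}$)
$S{\left(G \right)} = - \frac{6162}{317} + \frac{2054 G}{1585}$ ($S{\left(G \right)} = \left(\frac{G}{G} + \frac{469}{1585}\right) \left(G - 15\right) = \left(1 + 469 \cdot \frac{1}{1585}\right) \left(-15 + G\right) = \left(1 + \frac{469}{1585}\right) \left(-15 + G\right) = \frac{2054 \left(-15 + G\right)}{1585} = - \frac{6162}{317} + \frac{2054 G}{1585}$)
$\frac{1}{6945097 + S{\left(A{\left(57 \right)} \right)}} = \frac{1}{6945097 - \left(\frac{6162}{317} - \frac{2054 \cdot 57 \left(1 + 2 \cdot 57\right)}{1585}\right)} = \frac{1}{6945097 - \left(\frac{6162}{317} - \frac{2054 \cdot 57 \left(1 + 114\right)}{1585}\right)} = \frac{1}{6945097 - \left(\frac{6162}{317} - \frac{2054 \cdot 57 \cdot 115}{1585}\right)} = \frac{1}{6945097 + \left(- \frac{6162}{317} + \frac{2054}{1585} \cdot 6555\right)} = \frac{1}{6945097 + \left(- \frac{6162}{317} + \frac{2692794}{317}\right)} = \frac{1}{6945097 + \frac{2686632}{317}} = \frac{1}{\frac{2204282381}{317}} = \frac{317}{2204282381}$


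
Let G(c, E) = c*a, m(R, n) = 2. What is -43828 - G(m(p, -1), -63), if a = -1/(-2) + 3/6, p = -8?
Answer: -43830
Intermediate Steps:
a = 1 (a = -1*(-½) + 3*(⅙) = ½ + ½ = 1)
G(c, E) = c (G(c, E) = c*1 = c)
-43828 - G(m(p, -1), -63) = -43828 - 1*2 = -43828 - 2 = -43830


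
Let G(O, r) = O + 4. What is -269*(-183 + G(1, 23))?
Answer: 47882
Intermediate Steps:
G(O, r) = 4 + O
-269*(-183 + G(1, 23)) = -269*(-183 + (4 + 1)) = -269*(-183 + 5) = -269*(-178) = 47882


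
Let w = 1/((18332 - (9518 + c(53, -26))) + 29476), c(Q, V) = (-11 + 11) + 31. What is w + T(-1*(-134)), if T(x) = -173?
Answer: -6618806/38259 ≈ -173.00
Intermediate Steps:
c(Q, V) = 31 (c(Q, V) = 0 + 31 = 31)
w = 1/38259 (w = 1/((18332 - (9518 + 31)) + 29476) = 1/((18332 - 1*9549) + 29476) = 1/((18332 - 9549) + 29476) = 1/(8783 + 29476) = 1/38259 ≈ 2.6138e-5)
w + T(-1*(-134)) = 1/38259 - 173 = -6618806/38259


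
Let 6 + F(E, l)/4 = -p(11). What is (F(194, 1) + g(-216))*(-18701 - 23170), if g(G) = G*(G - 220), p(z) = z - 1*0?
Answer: -3940396068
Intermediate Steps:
p(z) = z (p(z) = z + 0 = z)
F(E, l) = -68 (F(E, l) = -24 + 4*(-1*11) = -24 + 4*(-11) = -24 - 44 = -68)
g(G) = G*(-220 + G)
(F(194, 1) + g(-216))*(-18701 - 23170) = (-68 - 216*(-220 - 216))*(-18701 - 23170) = (-68 - 216*(-436))*(-41871) = (-68 + 94176)*(-41871) = 94108*(-41871) = -3940396068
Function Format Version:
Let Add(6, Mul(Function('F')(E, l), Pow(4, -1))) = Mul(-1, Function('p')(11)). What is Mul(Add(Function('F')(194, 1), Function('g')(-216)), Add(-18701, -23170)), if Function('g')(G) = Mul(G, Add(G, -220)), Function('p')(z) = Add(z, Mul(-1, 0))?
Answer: -3940396068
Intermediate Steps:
Function('p')(z) = z (Function('p')(z) = Add(z, 0) = z)
Function('F')(E, l) = -68 (Function('F')(E, l) = Add(-24, Mul(4, Mul(-1, 11))) = Add(-24, Mul(4, -11)) = Add(-24, -44) = -68)
Function('g')(G) = Mul(G, Add(-220, G))
Mul(Add(Function('F')(194, 1), Function('g')(-216)), Add(-18701, -23170)) = Mul(Add(-68, Mul(-216, Add(-220, -216))), Add(-18701, -23170)) = Mul(Add(-68, Mul(-216, -436)), -41871) = Mul(Add(-68, 94176), -41871) = Mul(94108, -41871) = -3940396068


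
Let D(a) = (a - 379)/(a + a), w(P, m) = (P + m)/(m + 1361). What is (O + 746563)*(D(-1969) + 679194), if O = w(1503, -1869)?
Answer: 11527041462051800/22733 ≈ 5.0706e+11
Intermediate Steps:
w(P, m) = (P + m)/(1361 + m)
D(a) = (-379 + a)/(2*a) (D(a) = (-379 + a)/((2*a)) = (-379 + a)*(1/(2*a)) = (-379 + a)/(2*a))
O = 183/254 (O = (1503 - 1869)/(1361 - 1869) = -366/(-508) = -1/508*(-366) = 183/254 ≈ 0.72047)
(O + 746563)*(D(-1969) + 679194) = (183/254 + 746563)*((½)*(-379 - 1969)/(-1969) + 679194) = 189627185*((½)*(-1/1969)*(-2348) + 679194)/254 = 189627185*(1174/1969 + 679194)/254 = (189627185/254)*(1337334160/1969) = 11527041462051800/22733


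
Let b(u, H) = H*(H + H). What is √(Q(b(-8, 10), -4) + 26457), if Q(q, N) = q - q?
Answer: √26457 ≈ 162.66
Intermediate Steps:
b(u, H) = 2*H² (b(u, H) = H*(2*H) = 2*H²)
Q(q, N) = 0
√(Q(b(-8, 10), -4) + 26457) = √(0 + 26457) = √26457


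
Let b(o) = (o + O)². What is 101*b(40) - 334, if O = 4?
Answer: 195202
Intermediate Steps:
b(o) = (4 + o)² (b(o) = (o + 4)² = (4 + o)²)
101*b(40) - 334 = 101*(4 + 40)² - 334 = 101*44² - 334 = 101*1936 - 334 = 195536 - 334 = 195202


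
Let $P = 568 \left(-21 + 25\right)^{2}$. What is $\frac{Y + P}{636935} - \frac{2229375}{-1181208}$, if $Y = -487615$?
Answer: $\frac{284909015003}{250784239160} \approx 1.1361$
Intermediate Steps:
$P = 9088$ ($P = 568 \cdot 4^{2} = 568 \cdot 16 = 9088$)
$\frac{Y + P}{636935} - \frac{2229375}{-1181208} = \frac{-487615 + 9088}{636935} - \frac{2229375}{-1181208} = \left(-478527\right) \frac{1}{636935} - - \frac{743125}{393736} = - \frac{478527}{636935} + \frac{743125}{393736} = \frac{284909015003}{250784239160}$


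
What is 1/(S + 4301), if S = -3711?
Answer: 1/590 ≈ 0.0016949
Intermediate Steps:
1/(S + 4301) = 1/(-3711 + 4301) = 1/590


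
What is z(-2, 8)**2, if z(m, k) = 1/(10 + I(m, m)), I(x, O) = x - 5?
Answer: 1/9 ≈ 0.11111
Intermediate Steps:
I(x, O) = -5 + x
z(m, k) = 1/(5 + m) (z(m, k) = 1/(10 + (-5 + m)) = 1/(5 + m))
z(-2, 8)**2 = (1/(5 - 2))**2 = (1/3)**2 = 1/9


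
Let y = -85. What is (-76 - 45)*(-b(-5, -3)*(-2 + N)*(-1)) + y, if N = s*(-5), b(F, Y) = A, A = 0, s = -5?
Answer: -85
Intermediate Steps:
b(F, Y) = 0
N = 25 (N = -5*(-5) = 25)
(-76 - 45)*(-b(-5, -3)*(-2 + N)*(-1)) + y = (-76 - 45)*(-0*(-2 + 25)*(-1)) - 85 = -121*(-0*23)*(-1) - 85 = -121*(-1*0)*(-1) - 85 = -0*(-1) - 85 = -121*0 - 85 = 0 - 85 = -85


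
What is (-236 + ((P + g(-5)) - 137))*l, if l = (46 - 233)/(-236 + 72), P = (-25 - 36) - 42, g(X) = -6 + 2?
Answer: -22440/41 ≈ -547.32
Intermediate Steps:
g(X) = -4
P = -103 (P = -61 - 42 = -103)
l = 187/164 (l = -187/(-164) = -187*(-1/164) = 187/164 ≈ 1.1402)
(-236 + ((P + g(-5)) - 137))*l = (-236 + ((-103 - 4) - 137))*(187/164) = (-236 + (-107 - 137))*(187/164) = (-236 - 244)*(187/164) = -480*187/164 = -22440/41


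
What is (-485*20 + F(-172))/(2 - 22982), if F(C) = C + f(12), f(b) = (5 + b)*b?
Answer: 2417/5745 ≈ 0.42071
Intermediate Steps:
f(b) = b*(5 + b)
F(C) = 204 + C (F(C) = C + 12*(5 + 12) = C + 12*17 = C + 204 = 204 + C)
(-485*20 + F(-172))/(2 - 22982) = (-485*20 + (204 - 172))/(2 - 22982) = (-9700 + 32)/(-22980) = -9668*(-1/22980) = 2417/5745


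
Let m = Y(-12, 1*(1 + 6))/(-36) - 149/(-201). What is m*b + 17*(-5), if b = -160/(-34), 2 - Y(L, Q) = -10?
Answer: -283885/3417 ≈ -83.080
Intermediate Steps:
Y(L, Q) = 12 (Y(L, Q) = 2 - 1*(-10) = 2 + 10 = 12)
b = 80/17 (b = -160*(-1/34) = 80/17 ≈ 4.7059)
m = 82/201 (m = 12/(-36) - 149/(-201) = 12*(-1/36) - 149*(-1/201) = -1/3 + 149/201 = 82/201 ≈ 0.40796)
m*b + 17*(-5) = (82/201)*(80/17) + 17*(-5) = 6560/3417 - 85 = -283885/3417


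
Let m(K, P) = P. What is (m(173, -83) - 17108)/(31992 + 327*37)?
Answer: -17191/44091 ≈ -0.38990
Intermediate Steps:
(m(173, -83) - 17108)/(31992 + 327*37) = (-83 - 17108)/(31992 + 327*37) = -17191/(31992 + 12099) = -17191/44091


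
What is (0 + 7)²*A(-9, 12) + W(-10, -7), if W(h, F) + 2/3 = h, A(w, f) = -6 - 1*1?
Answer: -1061/3 ≈ -353.67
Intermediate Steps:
A(w, f) = -7 (A(w, f) = -6 - 1 = -7)
W(h, F) = -⅔ + h
(0 + 7)²*A(-9, 12) + W(-10, -7) = (0 + 7)²*(-7) + (-⅔ - 10) = 7²*(-7) - 32/3 = 49*(-7) - 32/3 = -343 - 32/3 = -1061/3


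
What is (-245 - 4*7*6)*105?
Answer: -43365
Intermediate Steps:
(-245 - 4*7*6)*105 = (-245 - 28*6)*105 = (-245 - 168)*105 = -413*105 = -43365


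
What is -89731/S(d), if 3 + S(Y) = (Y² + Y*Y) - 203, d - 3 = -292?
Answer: -89731/166836 ≈ -0.53784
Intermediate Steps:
d = -289 (d = 3 - 292 = -289)
S(Y) = -206 + 2*Y² (S(Y) = -3 + ((Y² + Y*Y) - 203) = -3 + ((Y² + Y²) - 203) = -3 + (2*Y² - 203) = -3 + (-203 + 2*Y²) = -206 + 2*Y²)
-89731/S(d) = -89731/(-206 + 2*(-289)²) = -89731/(-206 + 2*83521) = -89731/(-206 + 167042) = -89731/166836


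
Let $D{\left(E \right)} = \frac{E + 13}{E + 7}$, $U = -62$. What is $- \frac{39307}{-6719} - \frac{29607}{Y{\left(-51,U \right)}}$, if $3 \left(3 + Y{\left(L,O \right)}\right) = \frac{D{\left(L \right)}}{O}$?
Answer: $\frac{814502519401}{82610105} \approx 9859.6$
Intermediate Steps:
$D{\left(E \right)} = \frac{13 + E}{7 + E}$
$Y{\left(L,O \right)} = -3 + \frac{13 + L}{3 O \left(7 + L\right)}$ ($Y{\left(L,O \right)} = -3 + \frac{\frac{13 + L}{7 + L} \frac{1}{O}}{3} = -3 + \frac{\frac{1}{O} \frac{1}{7 + L} \left(13 + L\right)}{3} = -3 + \frac{13 + L}{3 O \left(7 + L\right)}$)
$- \frac{39307}{-6719} - \frac{29607}{Y{\left(-51,U \right)}} = - \frac{39307}{-6719} - \frac{29607}{\frac{1}{3} \frac{1}{-62} \frac{1}{7 - 51} \left(13 - 51 - - 558 \left(7 - 51\right)\right)} = \left(-39307\right) \left(- \frac{1}{6719}\right) - \frac{29607}{\frac{1}{3} \left(- \frac{1}{62}\right) \frac{1}{-44} \left(13 - 51 - \left(-558\right) \left(-44\right)\right)} = \frac{39307}{6719} - \frac{29607}{\frac{1}{3} \left(- \frac{1}{62}\right) \left(- \frac{1}{44}\right) \left(13 - 51 - 24552\right)} = \frac{39307}{6719} - \frac{29607}{\frac{1}{3} \left(- \frac{1}{62}\right) \left(- \frac{1}{44}\right) \left(-24590\right)} = \frac{39307}{6719} - \frac{29607}{- \frac{12295}{4092}} = \frac{39307}{6719} - - \frac{121151844}{12295} = \frac{39307}{6719} + \frac{121151844}{12295} = \frac{814502519401}{82610105}$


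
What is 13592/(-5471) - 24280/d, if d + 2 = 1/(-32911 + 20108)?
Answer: 1700349721296/140095897 ≈ 12137.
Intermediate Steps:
d = -25607/12803 (d = -2 + 1/(-32911 + 20108) = -2 + 1/(-12803) = -2 - 1/12803 = -25607/12803 ≈ -2.0001)
13592/(-5471) - 24280/d = 13592/(-5471) - 24280/(-25607/12803) = 13592*(-1/5471) - 24280*(-12803/25607) = -13592/5471 + 310856840/25607 = 1700349721296/140095897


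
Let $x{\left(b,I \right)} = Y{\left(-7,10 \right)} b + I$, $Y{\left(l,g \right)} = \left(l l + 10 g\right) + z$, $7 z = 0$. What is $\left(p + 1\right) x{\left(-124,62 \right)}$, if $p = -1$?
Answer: $0$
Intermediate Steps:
$z = 0$ ($z = \frac{1}{7} \cdot 0 = 0$)
$Y{\left(l,g \right)} = l^{2} + 10 g$ ($Y{\left(l,g \right)} = \left(l l + 10 g\right) + 0 = \left(l^{2} + 10 g\right) + 0 = l^{2} + 10 g$)
$x{\left(b,I \right)} = I + 149 b$ ($x{\left(b,I \right)} = \left(\left(-7\right)^{2} + 10 \cdot 10\right) b + I = \left(49 + 100\right) b + I = 149 b + I = I + 149 b$)
$\left(p + 1\right) x{\left(-124,62 \right)} = \left(-1 + 1\right) \left(62 + 149 \left(-124\right)\right) = 0 \left(62 - 18476\right) = 0 \left(-18414\right) = 0$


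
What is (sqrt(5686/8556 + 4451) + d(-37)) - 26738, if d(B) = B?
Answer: -26775 + sqrt(81471177438)/4278 ≈ -26708.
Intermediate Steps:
(sqrt(5686/8556 + 4451) + d(-37)) - 26738 = (sqrt(5686/8556 + 4451) - 37) - 26738 = (sqrt(5686*(1/8556) + 4451) - 37) - 26738 = (sqrt(2843/4278 + 4451) - 37) - 26738 = (sqrt(19044221/4278) - 37) - 26738 = (sqrt(81471177438)/4278 - 37) - 26738 = (-37 + sqrt(81471177438)/4278) - 26738 = -26775 + sqrt(81471177438)/4278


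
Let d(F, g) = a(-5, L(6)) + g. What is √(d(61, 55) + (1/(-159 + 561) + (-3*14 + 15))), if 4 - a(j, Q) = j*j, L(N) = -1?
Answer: √1131630/402 ≈ 2.6462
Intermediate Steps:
a(j, Q) = 4 - j² (a(j, Q) = 4 - j*j = 4 - j²)
d(F, g) = -21 + g (d(F, g) = (4 - 1*(-5)²) + g = (4 - 1*25) + g = (4 - 25) + g = -21 + g)
√(d(61, 55) + (1/(-159 + 561) + (-3*14 + 15))) = √((-21 + 55) + (1/(-159 + 561) + (-3*14 + 15))) = √(34 + (1/402 + (-42 + 15))) = √(34 + (1/402 - 27)) = √(34 - 10853/402) = √(2815/402) = √1131630/402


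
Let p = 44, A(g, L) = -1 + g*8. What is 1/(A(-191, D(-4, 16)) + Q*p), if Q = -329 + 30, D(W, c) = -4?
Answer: -1/14685 ≈ -6.8097e-5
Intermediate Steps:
A(g, L) = -1 + 8*g
Q = -299
1/(A(-191, D(-4, 16)) + Q*p) = 1/((-1 + 8*(-191)) - 299*44) = 1/((-1 - 1528) - 13156) = 1/(-1529 - 13156) = 1/(-14685) = -1/14685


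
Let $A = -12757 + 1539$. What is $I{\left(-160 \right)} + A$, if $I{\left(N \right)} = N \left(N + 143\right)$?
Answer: $-8498$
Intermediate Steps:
$I{\left(N \right)} = N \left(143 + N\right)$
$A = -11218$
$I{\left(-160 \right)} + A = - 160 \left(143 - 160\right) - 11218 = \left(-160\right) \left(-17\right) - 11218 = 2720 - 11218 = -8498$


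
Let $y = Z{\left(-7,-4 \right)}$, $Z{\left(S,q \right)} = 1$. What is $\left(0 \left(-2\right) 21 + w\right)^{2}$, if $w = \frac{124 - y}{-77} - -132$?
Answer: $\frac{100821681}{5929} \approx 17005.0$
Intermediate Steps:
$y = 1$
$w = \frac{10041}{77}$ ($w = \frac{124 - 1}{-77} - -132 = \left(124 - 1\right) \left(- \frac{1}{77}\right) + 132 = 123 \left(- \frac{1}{77}\right) + 132 = - \frac{123}{77} + 132 = \frac{10041}{77} \approx 130.4$)
$\left(0 \left(-2\right) 21 + w\right)^{2} = \left(0 \left(-2\right) 21 + \frac{10041}{77}\right)^{2} = \left(0 \cdot 21 + \frac{10041}{77}\right)^{2} = \left(0 + \frac{10041}{77}\right)^{2} = \left(\frac{10041}{77}\right)^{2} = \frac{100821681}{5929}$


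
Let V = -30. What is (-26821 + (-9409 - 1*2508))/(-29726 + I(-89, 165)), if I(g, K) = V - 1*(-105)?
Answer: 38738/29651 ≈ 1.3065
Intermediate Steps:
I(g, K) = 75 (I(g, K) = -30 - 1*(-105) = -30 + 105 = 75)
(-26821 + (-9409 - 1*2508))/(-29726 + I(-89, 165)) = (-26821 + (-9409 - 1*2508))/(-29726 + 75) = (-26821 + (-9409 - 2508))/(-29651) = (-26821 - 11917)*(-1/29651) = -38738*(-1/29651) = 38738/29651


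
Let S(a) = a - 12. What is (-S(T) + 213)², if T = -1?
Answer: 51076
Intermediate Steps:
S(a) = -12 + a
(-S(T) + 213)² = (-(-12 - 1) + 213)² = (-1*(-13) + 213)² = (13 + 213)² = 226² = 51076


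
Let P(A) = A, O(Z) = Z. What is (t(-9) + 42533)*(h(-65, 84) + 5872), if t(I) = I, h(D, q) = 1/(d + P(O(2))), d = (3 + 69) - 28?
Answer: 5743142606/23 ≈ 2.4970e+8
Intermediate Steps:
d = 44 (d = 72 - 28 = 44)
h(D, q) = 1/46 (h(D, q) = 1/(44 + 2) = 1/46)
(t(-9) + 42533)*(h(-65, 84) + 5872) = (-9 + 42533)*(1/46 + 5872) = 42524*(270113/46) = 5743142606/23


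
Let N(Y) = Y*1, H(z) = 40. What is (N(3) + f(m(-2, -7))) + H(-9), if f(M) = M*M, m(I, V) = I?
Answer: 47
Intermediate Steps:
f(M) = M**2
N(Y) = Y
(N(3) + f(m(-2, -7))) + H(-9) = (3 + (-2)**2) + 40 = (3 + 4) + 40 = 7 + 40 = 47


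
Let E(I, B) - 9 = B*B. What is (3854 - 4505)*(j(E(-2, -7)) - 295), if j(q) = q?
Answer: 154287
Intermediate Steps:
E(I, B) = 9 + B**2 (E(I, B) = 9 + B*B = 9 + B**2)
(3854 - 4505)*(j(E(-2, -7)) - 295) = (3854 - 4505)*((9 + (-7)**2) - 295) = -651*((9 + 49) - 295) = -651*(58 - 295) = -651*(-237) = 154287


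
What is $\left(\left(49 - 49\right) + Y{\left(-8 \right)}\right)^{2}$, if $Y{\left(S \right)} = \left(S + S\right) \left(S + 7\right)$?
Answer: $256$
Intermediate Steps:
$Y{\left(S \right)} = 2 S \left(7 + S\right)$
$\left(\left(49 - 49\right) + Y{\left(-8 \right)}\right)^{2} = \left(\left(49 - 49\right) + 2 \left(-8\right) \left(7 - 8\right)\right)^{2} = \left(0 + 2 \left(-8\right) \left(-1\right)\right)^{2} = \left(0 + 16\right)^{2} = 16^{2} = 256$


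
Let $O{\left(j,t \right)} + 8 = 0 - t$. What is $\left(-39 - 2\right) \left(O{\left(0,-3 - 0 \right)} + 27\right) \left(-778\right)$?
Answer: $701756$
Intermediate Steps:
$O{\left(j,t \right)} = -8 - t$ ($O{\left(j,t \right)} = -8 + \left(0 - t\right) = -8 - t$)
$\left(-39 - 2\right) \left(O{\left(0,-3 - 0 \right)} + 27\right) \left(-778\right) = \left(-39 - 2\right) \left(\left(-8 - \left(-3 - 0\right)\right) + 27\right) \left(-778\right) = - 41 \left(\left(-8 - \left(-3 + 0\right)\right) + 27\right) \left(-778\right) = - 41 \left(\left(-8 - -3\right) + 27\right) \left(-778\right) = - 41 \left(\left(-8 + 3\right) + 27\right) \left(-778\right) = - 41 \left(-5 + 27\right) \left(-778\right) = \left(-41\right) 22 \left(-778\right) = \left(-902\right) \left(-778\right) = 701756$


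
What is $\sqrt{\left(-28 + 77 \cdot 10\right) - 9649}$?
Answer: $i \sqrt{8907} \approx 94.377 i$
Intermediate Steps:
$\sqrt{\left(-28 + 77 \cdot 10\right) - 9649} = \sqrt{\left(-28 + 770\right) - 9649} = \sqrt{742 - 9649} = \sqrt{-8907} = i \sqrt{8907}$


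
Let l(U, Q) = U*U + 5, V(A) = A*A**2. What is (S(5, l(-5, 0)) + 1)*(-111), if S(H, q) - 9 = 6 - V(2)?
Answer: -888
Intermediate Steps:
V(A) = A**3
l(U, Q) = 5 + U**2 (l(U, Q) = U**2 + 5 = 5 + U**2)
S(H, q) = 7 (S(H, q) = 9 + (6 - 1*2**3) = 9 + (6 - 1*8) = 9 + (6 - 8) = 9 - 2 = 7)
(S(5, l(-5, 0)) + 1)*(-111) = (7 + 1)*(-111) = 8*(-111) = -888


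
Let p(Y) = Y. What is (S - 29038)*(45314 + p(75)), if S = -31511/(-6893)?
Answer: -9083583602547/6893 ≈ -1.3178e+9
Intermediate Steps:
S = 31511/6893 (S = -31511*(-1/6893) = 31511/6893 ≈ 4.5714)
(S - 29038)*(45314 + p(75)) = (31511/6893 - 29038)*(45314 + 75) = -200127423/6893*45389 = -9083583602547/6893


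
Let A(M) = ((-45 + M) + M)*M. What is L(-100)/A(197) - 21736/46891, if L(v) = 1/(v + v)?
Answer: -22991006807/49598414200 ≈ -0.46354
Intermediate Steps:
A(M) = M*(-45 + 2*M) (A(M) = (-45 + 2*M)*M = M*(-45 + 2*M))
L(v) = 1/(2*v)
L(-100)/A(197) - 21736/46891 = ((1/2)/(-100))/((197*(-45 + 2*197))) - 21736/46891 = ((1/2)*(-1/100))/((197*(-45 + 394))) - 21736*1/46891 = -1/(200*(197*349)) - 1672/3607 = -1/200/68753 - 1672/3607 = -1/200*1/68753 - 1672/3607 = -1/13750600 - 1672/3607 = -22991006807/49598414200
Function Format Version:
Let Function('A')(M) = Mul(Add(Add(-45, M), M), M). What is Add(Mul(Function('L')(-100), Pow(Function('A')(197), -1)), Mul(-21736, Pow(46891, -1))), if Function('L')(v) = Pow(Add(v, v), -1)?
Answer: Rational(-22991006807, 49598414200) ≈ -0.46354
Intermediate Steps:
Function('A')(M) = Mul(M, Add(-45, Mul(2, M))) (Function('A')(M) = Mul(Add(-45, Mul(2, M)), M) = Mul(M, Add(-45, Mul(2, M))))
Function('L')(v) = Mul(Rational(1, 2), Pow(v, -1)) (Function('L')(v) = Pow(Mul(2, v), -1) = Mul(Rational(1, 2), Pow(v, -1)))
Add(Mul(Function('L')(-100), Pow(Function('A')(197), -1)), Mul(-21736, Pow(46891, -1))) = Add(Mul(Mul(Rational(1, 2), Pow(-100, -1)), Pow(Mul(197, Add(-45, Mul(2, 197))), -1)), Mul(-21736, Pow(46891, -1))) = Add(Mul(Mul(Rational(1, 2), Rational(-1, 100)), Pow(Mul(197, Add(-45, 394)), -1)), Mul(-21736, Rational(1, 46891))) = Add(Mul(Rational(-1, 200), Pow(Mul(197, 349), -1)), Rational(-1672, 3607)) = Add(Mul(Rational(-1, 200), Pow(68753, -1)), Rational(-1672, 3607)) = Add(Mul(Rational(-1, 200), Rational(1, 68753)), Rational(-1672, 3607)) = Add(Rational(-1, 13750600), Rational(-1672, 3607)) = Rational(-22991006807, 49598414200)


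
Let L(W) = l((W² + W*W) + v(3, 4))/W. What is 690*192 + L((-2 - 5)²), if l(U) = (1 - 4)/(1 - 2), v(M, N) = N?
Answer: 6491523/49 ≈ 1.3248e+5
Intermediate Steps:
l(U) = 3 (l(U) = -3/(-1) = -3*(-1) = 3)
L(W) = 3/W
690*192 + L((-2 - 5)²) = 690*192 + 3/((-2 - 5)²) = 132480 + 3/((-7)²) = 132480 + 3/49 = 6491523/49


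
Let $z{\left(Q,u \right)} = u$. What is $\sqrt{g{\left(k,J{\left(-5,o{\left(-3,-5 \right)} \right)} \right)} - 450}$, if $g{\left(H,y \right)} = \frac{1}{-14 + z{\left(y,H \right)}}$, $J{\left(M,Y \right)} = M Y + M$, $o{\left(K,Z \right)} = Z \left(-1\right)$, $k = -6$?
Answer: $\frac{i \sqrt{45005}}{10} \approx 21.214 i$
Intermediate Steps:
$o{\left(K,Z \right)} = - Z$
$J{\left(M,Y \right)} = M + M Y$
$g{\left(H,y \right)} = \frac{1}{-14 + H}$
$\sqrt{g{\left(k,J{\left(-5,o{\left(-3,-5 \right)} \right)} \right)} - 450} = \sqrt{\frac{1}{-14 - 6} - 450} = \sqrt{\frac{1}{-20} - 450} = \sqrt{- \frac{1}{20} - 450} = \sqrt{- \frac{9001}{20}} = \frac{i \sqrt{45005}}{10}$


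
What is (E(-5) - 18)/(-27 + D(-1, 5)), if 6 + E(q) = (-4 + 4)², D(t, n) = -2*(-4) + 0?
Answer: 24/19 ≈ 1.2632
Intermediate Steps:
D(t, n) = 8 (D(t, n) = 8 + 0 = 8)
E(q) = -6 (E(q) = -6 + (-4 + 4)² = -6 + 0² = -6 + 0 = -6)
(E(-5) - 18)/(-27 + D(-1, 5)) = (-6 - 18)/(-27 + 8) = -24/(-19) = -1/19*(-24) = 24/19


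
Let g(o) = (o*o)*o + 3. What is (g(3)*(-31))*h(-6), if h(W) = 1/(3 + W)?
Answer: 310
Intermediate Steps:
g(o) = 3 + o³ (g(o) = o²*o + 3 = o³ + 3 = 3 + o³)
(g(3)*(-31))*h(-6) = ((3 + 3³)*(-31))/(3 - 6) = ((3 + 27)*(-31))/(-3) = (30*(-31))*(-⅓) = -930*(-⅓) = 310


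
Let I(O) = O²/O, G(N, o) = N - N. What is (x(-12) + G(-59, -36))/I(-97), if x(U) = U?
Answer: 12/97 ≈ 0.12371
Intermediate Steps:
G(N, o) = 0
I(O) = O
(x(-12) + G(-59, -36))/I(-97) = (-12 + 0)/(-97) = -12*(-1/97) = 12/97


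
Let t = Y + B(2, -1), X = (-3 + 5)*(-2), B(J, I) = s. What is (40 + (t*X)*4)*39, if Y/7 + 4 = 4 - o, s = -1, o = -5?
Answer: -19656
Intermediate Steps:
B(J, I) = -1
Y = 35 (Y = -28 + 7*(4 - 1*(-5)) = -28 + 7*(4 + 5) = -28 + 7*9 = -28 + 63 = 35)
X = -4 (X = 2*(-2) = -4)
t = 34 (t = 35 - 1 = 34)
(40 + (t*X)*4)*39 = (40 + (34*(-4))*4)*39 = (40 - 136*4)*39 = (40 - 544)*39 = -504*39 = -19656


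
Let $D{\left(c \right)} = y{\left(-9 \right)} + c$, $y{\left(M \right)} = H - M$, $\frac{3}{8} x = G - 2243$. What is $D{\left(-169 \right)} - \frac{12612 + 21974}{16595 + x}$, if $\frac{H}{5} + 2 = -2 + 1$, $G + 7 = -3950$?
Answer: $- \frac{136133}{185} \approx -735.85$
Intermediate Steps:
$G = -3957$ ($G = -7 - 3950 = -3957$)
$x = - \frac{49600}{3}$ ($x = \frac{8 \left(-3957 - 2243\right)}{3} = \frac{8}{3} \left(-6200\right) = - \frac{49600}{3} \approx -16533.0$)
$H = -15$ ($H = -10 + 5 \left(-2 + 1\right) = -10 + 5 \left(-1\right) = -10 - 5 = -15$)
$y{\left(M \right)} = -15 - M$
$D{\left(c \right)} = -6 + c$ ($D{\left(c \right)} = \left(-15 - -9\right) + c = \left(-15 + 9\right) + c = -6 + c$)
$D{\left(-169 \right)} - \frac{12612 + 21974}{16595 + x} = \left(-6 - 169\right) - \frac{12612 + 21974}{16595 - \frac{49600}{3}} = -175 - \frac{34586}{\frac{185}{3}} = -175 - 34586 \cdot \frac{3}{185} = -175 - \frac{103758}{185} = - \frac{136133}{185}$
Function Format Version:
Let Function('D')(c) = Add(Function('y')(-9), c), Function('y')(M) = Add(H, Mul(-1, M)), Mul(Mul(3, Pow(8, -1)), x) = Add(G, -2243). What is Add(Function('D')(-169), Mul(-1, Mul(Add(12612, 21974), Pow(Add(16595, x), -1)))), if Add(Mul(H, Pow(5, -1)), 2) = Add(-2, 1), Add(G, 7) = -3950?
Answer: Rational(-136133, 185) ≈ -735.85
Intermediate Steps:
G = -3957 (G = Add(-7, -3950) = -3957)
x = Rational(-49600, 3) (x = Mul(Rational(8, 3), Add(-3957, -2243)) = Mul(Rational(8, 3), -6200) = Rational(-49600, 3) ≈ -16533.)
H = -15 (H = Add(-10, Mul(5, Add(-2, 1))) = Add(-10, Mul(5, -1)) = Add(-10, -5) = -15)
Function('y')(M) = Add(-15, Mul(-1, M))
Function('D')(c) = Add(-6, c) (Function('D')(c) = Add(Add(-15, Mul(-1, -9)), c) = Add(Add(-15, 9), c) = Add(-6, c))
Add(Function('D')(-169), Mul(-1, Mul(Add(12612, 21974), Pow(Add(16595, x), -1)))) = Add(Add(-6, -169), Mul(-1, Mul(Add(12612, 21974), Pow(Add(16595, Rational(-49600, 3)), -1)))) = Add(-175, Mul(-1, Mul(34586, Pow(Rational(185, 3), -1)))) = Add(-175, Mul(-1, Mul(34586, Rational(3, 185)))) = Add(-175, Mul(-1, Rational(103758, 185))) = Add(-175, Rational(-103758, 185)) = Rational(-136133, 185)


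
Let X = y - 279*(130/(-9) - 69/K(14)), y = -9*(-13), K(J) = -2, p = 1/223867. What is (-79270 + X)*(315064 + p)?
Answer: -11955035709588033/447734 ≈ -2.6701e+10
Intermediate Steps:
p = 1/223867 ≈ 4.4669e-6
y = 117
X = -10957/2 (X = 117 - 279*(130/(-9) - 69/(-2)) = 117 - 279*(130*(-⅑) - 69*(-½)) = 117 - 279*(-130/9 + 69/2) = 117 - 279*361/18 = 117 - 11191/2 = -10957/2 ≈ -5478.5)
(-79270 + X)*(315064 + p) = (-79270 - 10957/2)*(315064 + 1/223867) = -169497/2*70532432489/223867 = -11955035709588033/447734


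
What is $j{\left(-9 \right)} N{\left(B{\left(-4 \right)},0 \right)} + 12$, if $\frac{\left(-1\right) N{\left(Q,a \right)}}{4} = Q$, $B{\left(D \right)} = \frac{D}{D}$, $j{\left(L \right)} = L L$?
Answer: $-312$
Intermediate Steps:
$j{\left(L \right)} = L^{2}$
$B{\left(D \right)} = 1$
$N{\left(Q,a \right)} = - 4 Q$
$j{\left(-9 \right)} N{\left(B{\left(-4 \right)},0 \right)} + 12 = \left(-9\right)^{2} \left(\left(-4\right) 1\right) + 12 = 81 \left(-4\right) + 12 = -324 + 12 = -312$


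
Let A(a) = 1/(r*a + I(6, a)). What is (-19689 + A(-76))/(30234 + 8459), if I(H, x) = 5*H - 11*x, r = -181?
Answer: -287892557/565769046 ≈ -0.50885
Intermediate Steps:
I(H, x) = -11*x + 5*H
A(a) = 1/(30 - 192*a) (A(a) = 1/(-181*a + (-11*a + 5*6)) = 1/(-181*a + (-11*a + 30)) = 1/(-181*a + (30 - 11*a)) = 1/(30 - 192*a))
(-19689 + A(-76))/(30234 + 8459) = (-19689 + 1/(6*(5 - 32*(-76))))/(30234 + 8459) = (-19689 + 1/(6*(5 + 2432)))/38693 = (-19689 + (⅙)/2437)*(1/38693) = (-19689 + (⅙)*(1/2437))*(1/38693) = (-19689 + 1/14622)*(1/38693) = -287892557/14622*1/38693 = -287892557/565769046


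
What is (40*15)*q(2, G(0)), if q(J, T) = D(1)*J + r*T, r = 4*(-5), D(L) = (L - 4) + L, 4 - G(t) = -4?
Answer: -98400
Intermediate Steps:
G(t) = 8 (G(t) = 4 - 1*(-4) = 4 + 4 = 8)
D(L) = -4 + 2*L (D(L) = (-4 + L) + L = -4 + 2*L)
r = -20
q(J, T) = -20*T - 2*J (q(J, T) = (-4 + 2*1)*J - 20*T = (-4 + 2)*J - 20*T = -2*J - 20*T = -20*T - 2*J)
(40*15)*q(2, G(0)) = (40*15)*(-20*8 - 2*2) = 600*(-160 - 4) = 600*(-164) = -98400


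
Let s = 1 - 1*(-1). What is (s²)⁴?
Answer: 256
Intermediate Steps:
s = 2 (s = 1 + 1 = 2)
(s²)⁴ = (2²)⁴ = 4⁴ = 256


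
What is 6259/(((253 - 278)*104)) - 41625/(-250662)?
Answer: -243444743/108620200 ≈ -2.2412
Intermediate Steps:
6259/(((253 - 278)*104)) - 41625/(-250662) = 6259/((-25*104)) - 41625*(-1/250662) = 6259/(-2600) + 13875/83554 = 6259*(-1/2600) + 13875/83554 = -6259/2600 + 13875/83554 = -243444743/108620200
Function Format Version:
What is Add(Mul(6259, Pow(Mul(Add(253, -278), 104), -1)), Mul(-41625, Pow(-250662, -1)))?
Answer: Rational(-243444743, 108620200) ≈ -2.2412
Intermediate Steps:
Add(Mul(6259, Pow(Mul(Add(253, -278), 104), -1)), Mul(-41625, Pow(-250662, -1))) = Add(Mul(6259, Pow(Mul(-25, 104), -1)), Mul(-41625, Rational(-1, 250662))) = Add(Mul(6259, Pow(-2600, -1)), Rational(13875, 83554)) = Add(Mul(6259, Rational(-1, 2600)), Rational(13875, 83554)) = Add(Rational(-6259, 2600), Rational(13875, 83554)) = Rational(-243444743, 108620200)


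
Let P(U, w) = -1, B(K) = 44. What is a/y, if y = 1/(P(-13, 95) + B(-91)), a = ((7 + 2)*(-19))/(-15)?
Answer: 2451/5 ≈ 490.20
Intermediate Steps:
a = 57/5 (a = (9*(-19))*(-1/15) = -171*(-1/15) = 57/5 ≈ 11.400)
y = 1/43 (y = 1/(-1 + 44) = 1/43 ≈ 0.023256)
a/y = 57/(5*(1/43)) = (57/5)*43 = 2451/5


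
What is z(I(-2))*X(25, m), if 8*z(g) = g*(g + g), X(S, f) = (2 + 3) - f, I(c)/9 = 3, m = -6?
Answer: 8019/4 ≈ 2004.8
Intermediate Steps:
I(c) = 27 (I(c) = 9*3 = 27)
X(S, f) = 5 - f
z(g) = g²/4 (z(g) = (g*(g + g))/8 = (g*(2*g))/8 = (2*g²)/8 = g²/4)
z(I(-2))*X(25, m) = ((¼)*27²)*(5 - 1*(-6)) = ((¼)*729)*(5 + 6) = (729/4)*11 = 8019/4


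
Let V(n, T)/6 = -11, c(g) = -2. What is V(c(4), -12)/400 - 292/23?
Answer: -59159/4600 ≈ -12.861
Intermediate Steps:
V(n, T) = -66 (V(n, T) = 6*(-11) = -66)
V(c(4), -12)/400 - 292/23 = -66/400 - 292/23 = -66*1/400 - 292*1/23 = -33/200 - 292/23 = -59159/4600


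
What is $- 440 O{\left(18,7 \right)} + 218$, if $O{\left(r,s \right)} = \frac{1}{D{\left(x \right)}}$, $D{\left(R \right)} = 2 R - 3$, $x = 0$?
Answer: $\frac{1094}{3} \approx 364.67$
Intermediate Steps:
$D{\left(R \right)} = -3 + 2 R$
$O{\left(r,s \right)} = - \frac{1}{3}$ ($O{\left(r,s \right)} = \frac{1}{-3 + 2 \cdot 0} = \frac{1}{-3 + 0} = \frac{1}{-3} = - \frac{1}{3}$)
$- 440 O{\left(18,7 \right)} + 218 = \left(-440\right) \left(- \frac{1}{3}\right) + 218 = \frac{440}{3} + 218 = \frac{1094}{3}$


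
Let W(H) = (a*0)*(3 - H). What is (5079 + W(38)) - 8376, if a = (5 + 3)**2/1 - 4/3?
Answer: -3297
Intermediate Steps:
a = 188/3 (a = 8**2*1 - 4*1/3 = 64*1 - 4/3 = 64 - 4/3 = 188/3 ≈ 62.667)
W(H) = 0 (W(H) = ((188/3)*0)*(3 - H) = 0*(3 - H) = 0)
(5079 + W(38)) - 8376 = (5079 + 0) - 8376 = 5079 - 8376 = -3297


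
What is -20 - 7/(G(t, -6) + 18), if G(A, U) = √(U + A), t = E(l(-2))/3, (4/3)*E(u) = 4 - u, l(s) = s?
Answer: 2*(-30*√2 + 367*I)/(3*(√2 - 12*I)) ≈ -20.384 + 0.045203*I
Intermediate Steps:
E(u) = 3 - 3*u/4 (E(u) = 3*(4 - u)/4 = 3 - 3*u/4)
t = 3/2 (t = (3 - ¾*(-2))/3 = (3 + 3/2)*(⅓) = (9/2)*(⅓) = 3/2 ≈ 1.5000)
G(A, U) = √(A + U)
-20 - 7/(G(t, -6) + 18) = -20 - 7/(√(3/2 - 6) + 18) = -20 - 7/(√(-9/2) + 18) = -20 - 7/(3*I*√2/2 + 18) = -20 - 7/(18 + 3*I*√2/2)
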